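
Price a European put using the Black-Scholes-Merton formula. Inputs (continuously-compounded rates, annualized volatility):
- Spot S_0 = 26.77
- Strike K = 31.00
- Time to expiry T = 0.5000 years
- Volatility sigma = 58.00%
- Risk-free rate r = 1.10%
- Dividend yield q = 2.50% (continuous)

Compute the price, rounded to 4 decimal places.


Answer: Price = 7.1662

Derivation:
d1 = (ln(S/K) + (r - q + 0.5*sigma^2) * T) / (sigma * sqrt(T)) = -0.16971866
d2 = d1 - sigma * sqrt(T) = -0.57984060
exp(-rT) = 0.99451510; exp(-qT) = 0.98757780
P = K * exp(-rT) * N(-d2) - S_0 * exp(-qT) * N(-d1)
N(-d1) = 0.56738430; N(-d2) = 0.71898894
P = 31.0000 * 0.99451510 * 0.71898894 - 26.7700 * 0.98757780 * 0.56738430 = 7.1662


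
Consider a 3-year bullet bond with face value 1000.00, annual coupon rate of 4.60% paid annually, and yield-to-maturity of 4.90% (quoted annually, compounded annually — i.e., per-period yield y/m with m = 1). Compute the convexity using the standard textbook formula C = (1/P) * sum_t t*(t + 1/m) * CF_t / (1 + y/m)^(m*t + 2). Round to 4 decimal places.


Answer: Convexity = 10.2735

Derivation:
Coupon per period c = face * coupon_rate / m = 46.000000
Periods per year m = 1; per-period yield y/m = 0.049000
Number of cashflows N = 3
Cashflows (t years, CF_t, discount factor 1/(1+y/m)^(m*t), PV):
  t = 1.0000: CF_t = 46.000000, DF = 0.953289, PV = 43.851287
  t = 2.0000: CF_t = 46.000000, DF = 0.908760, PV = 41.802943
  t = 3.0000: CF_t = 1046.000000, DF = 0.866310, PV = 906.160694
Price P = sum_t PV_t = 991.814923
Convexity numerator sum_t t*(t + 1/m) * CF_t / (1+y/m)^(m*t + 2):
  t = 1.0000: term = 79.700558
  t = 2.0000: term = 227.932959
  t = 3.0000: term = 9881.787025
Convexity = (1/P) * sum = 10189.420542 / 991.814923 = 10.273510


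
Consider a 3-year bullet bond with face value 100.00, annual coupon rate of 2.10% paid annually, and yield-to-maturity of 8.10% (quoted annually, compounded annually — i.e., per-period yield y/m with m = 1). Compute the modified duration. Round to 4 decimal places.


Coupon per period c = face * coupon_rate / m = 2.100000
Periods per year m = 1; per-period yield y/m = 0.081000
Number of cashflows N = 3
Cashflows (t years, CF_t, discount factor 1/(1+y/m)^(m*t), PV):
  t = 1.0000: CF_t = 2.100000, DF = 0.925069, PV = 1.942646
  t = 2.0000: CF_t = 2.100000, DF = 0.855753, PV = 1.797082
  t = 3.0000: CF_t = 102.100000, DF = 0.791631, PV = 80.825548
Price P = sum_t PV_t = 84.565276
First compute Macaulay numerator sum_t t * PV_t:
  t * PV_t at t = 1.0000: 1.942646
  t * PV_t at t = 2.0000: 3.594164
  t * PV_t at t = 3.0000: 242.476645
Macaulay duration D = 248.013455 / 84.565276 = 2.932805
Modified duration = D / (1 + y/m) = 2.932805 / (1 + 0.081000) = 2.713048

Answer: Modified duration = 2.7130


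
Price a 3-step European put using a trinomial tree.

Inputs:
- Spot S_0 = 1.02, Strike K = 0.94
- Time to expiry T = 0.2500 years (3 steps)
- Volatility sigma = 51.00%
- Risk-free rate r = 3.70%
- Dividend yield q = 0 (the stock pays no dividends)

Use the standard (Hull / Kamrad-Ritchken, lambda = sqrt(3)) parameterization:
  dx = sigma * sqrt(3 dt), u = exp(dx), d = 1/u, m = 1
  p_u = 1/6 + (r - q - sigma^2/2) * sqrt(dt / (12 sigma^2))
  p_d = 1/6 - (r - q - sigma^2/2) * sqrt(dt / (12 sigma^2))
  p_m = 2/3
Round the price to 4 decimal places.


Answer: Price = V(0,0) = 0.0624

Derivation:
dt = T/N = 0.083333; dx = sigma*sqrt(3*dt) = 0.255000
u = exp(dx) = 1.290462; d = 1/u = 0.774916
p_u = 0.151462, p_m = 0.666667, p_d = 0.181871
Discount per step: exp(-r*dt) = 0.996921
Stock lattice S(k, j) with j the centered position index:
  k=0: S(0,+0) = 1.0200
  k=1: S(1,-1) = 0.7904; S(1,+0) = 1.0200; S(1,+1) = 1.3163
  k=2: S(2,-2) = 0.6125; S(2,-1) = 0.7904; S(2,+0) = 1.0200; S(2,+1) = 1.3163; S(2,+2) = 1.6986
  k=3: S(3,-3) = 0.4746; S(3,-2) = 0.6125; S(3,-1) = 0.7904; S(3,+0) = 1.0200; S(3,+1) = 1.3163; S(3,+2) = 1.6986; S(3,+3) = 2.1920
Terminal payoffs V(N, j) = max(K - S_T, 0):
  V(3,-3) = 0.465359; V(3,-2) = 0.327495; V(3,-1) = 0.149585; V(3,+0) = 0.000000; V(3,+1) = 0.000000; V(3,+2) = 0.000000; V(3,+3) = 0.000000
Backward induction: V(k, j) = exp(-r*dt) * [p_u * V(k+1, j+1) + p_m * V(k+1, j) + p_d * V(k+1, j-1)]
  V(2,-2) = exp(-r*dt) * [p_u*0.149585 + p_m*0.327495 + p_d*0.465359] = 0.324619
  V(2,-1) = exp(-r*dt) * [p_u*0.000000 + p_m*0.149585 + p_d*0.327495] = 0.158795
  V(2,+0) = exp(-r*dt) * [p_u*0.000000 + p_m*0.000000 + p_d*0.149585] = 0.027121
  V(2,+1) = exp(-r*dt) * [p_u*0.000000 + p_m*0.000000 + p_d*0.000000] = 0.000000
  V(2,+2) = exp(-r*dt) * [p_u*0.000000 + p_m*0.000000 + p_d*0.000000] = 0.000000
  V(1,-1) = exp(-r*dt) * [p_u*0.027121 + p_m*0.158795 + p_d*0.324619] = 0.168490
  V(1,+0) = exp(-r*dt) * [p_u*0.000000 + p_m*0.027121 + p_d*0.158795] = 0.046817
  V(1,+1) = exp(-r*dt) * [p_u*0.000000 + p_m*0.000000 + p_d*0.027121] = 0.004917
  V(0,+0) = exp(-r*dt) * [p_u*0.004917 + p_m*0.046817 + p_d*0.168490] = 0.062406


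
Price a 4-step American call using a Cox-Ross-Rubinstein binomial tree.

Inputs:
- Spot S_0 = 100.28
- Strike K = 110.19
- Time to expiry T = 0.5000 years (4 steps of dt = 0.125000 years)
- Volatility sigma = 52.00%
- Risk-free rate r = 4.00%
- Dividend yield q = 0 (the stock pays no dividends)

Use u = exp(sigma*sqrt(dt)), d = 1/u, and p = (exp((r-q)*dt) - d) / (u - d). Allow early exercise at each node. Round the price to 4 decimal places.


dt = T/N = 0.125000
u = exp(sigma*sqrt(dt)) = 1.201833; d = 1/u = 0.832062
p = (exp((r-q)*dt) - d) / (u - d) = 0.467723
Discount per step: exp(-r*dt) = 0.995012
Stock lattice S(k, i) with i counting down-moves:
  k=0: S(0,0) = 100.2800
  k=1: S(1,0) = 120.5198; S(1,1) = 83.4392
  k=2: S(2,0) = 144.8447; S(2,1) = 100.2800; S(2,2) = 69.4266
  k=3: S(3,0) = 174.0791; S(3,1) = 120.5198; S(3,2) = 83.4392; S(3,3) = 57.7673
  k=4: S(4,0) = 209.2139; S(4,1) = 144.8447; S(4,2) = 100.2800; S(4,3) = 69.4266; S(4,4) = 48.0660
Terminal payoffs V(N, i) = max(S_T - K, 0):
  V(4,0) = 99.023932; V(4,1) = 34.654652; V(4,2) = 0.000000; V(4,3) = 0.000000; V(4,4) = 0.000000
Backward induction: V(k, i) = exp(-r*dt) * [p * V(k+1, i) + (1-p) * V(k+1, i+1)]; then take max(V_cont, immediate exercise) for American.
  V(3,0) = exp(-r*dt) * [p*99.023932 + (1-p)*34.654652] = 64.438635; exercise = 63.889060; V(3,0) = max -> 64.438635
  V(3,1) = exp(-r*dt) * [p*34.654652 + (1-p)*0.000000] = 16.127931; exercise = 10.329798; V(3,1) = max -> 16.127931
  V(3,2) = exp(-r*dt) * [p*0.000000 + (1-p)*0.000000] = 0.000000; exercise = 0.000000; V(3,2) = max -> 0.000000
  V(3,3) = exp(-r*dt) * [p*0.000000 + (1-p)*0.000000] = 0.000000; exercise = 0.000000; V(3,3) = max -> 0.000000
  V(2,0) = exp(-r*dt) * [p*64.438635 + (1-p)*16.127931] = 38.530814; exercise = 34.654652; V(2,0) = max -> 38.530814
  V(2,1) = exp(-r*dt) * [p*16.127931 + (1-p)*0.000000] = 7.505779; exercise = 0.000000; V(2,1) = max -> 7.505779
  V(2,2) = exp(-r*dt) * [p*0.000000 + (1-p)*0.000000] = 0.000000; exercise = 0.000000; V(2,2) = max -> 0.000000
  V(1,0) = exp(-r*dt) * [p*38.530814 + (1-p)*7.505779] = 21.907087; exercise = 10.329798; V(1,0) = max -> 21.907087
  V(1,1) = exp(-r*dt) * [p*7.505779 + (1-p)*0.000000] = 3.493115; exercise = 0.000000; V(1,1) = max -> 3.493115
  V(0,0) = exp(-r*dt) * [p*21.907087 + (1-p)*3.493115] = 12.045373; exercise = 0.000000; V(0,0) = max -> 12.045373

Answer: Price = V(0,0) = 12.0454


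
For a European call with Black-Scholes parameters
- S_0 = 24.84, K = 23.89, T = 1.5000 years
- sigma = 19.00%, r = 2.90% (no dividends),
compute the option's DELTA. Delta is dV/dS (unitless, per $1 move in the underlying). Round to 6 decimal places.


d1 = 0.4708619570; d2 = 0.2381604315
phi(d1) = 0.3570805028; exp(-qT) = 1.0000000000; exp(-rT) = 0.9574325541
N(d1) = 0.6811303417
Delta = exp(-qT) * N(d1) = 1.0000000000 * 0.6811303417 = 0.681130

Answer: Delta = 0.681130


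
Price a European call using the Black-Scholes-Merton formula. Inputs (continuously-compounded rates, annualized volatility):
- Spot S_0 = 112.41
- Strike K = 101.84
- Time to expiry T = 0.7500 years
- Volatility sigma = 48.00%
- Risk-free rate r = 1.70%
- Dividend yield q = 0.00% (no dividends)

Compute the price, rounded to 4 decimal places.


d1 = (ln(S/K) + (r - q + 0.5*sigma^2) * T) / (sigma * sqrt(T)) = 0.47607328
d2 = d1 - sigma * sqrt(T) = 0.06038109
exp(-rT) = 0.98733094; exp(-qT) = 1.00000000
C = S_0 * exp(-qT) * N(d1) - K * exp(-rT) * N(d2)
N(d1) = 0.68298891; N(d2) = 0.52407394
C = 112.4100 * 1.00000000 * 0.68298891 - 101.8400 * 0.98733094 * 0.52407394 = 24.0793

Answer: Price = 24.0793


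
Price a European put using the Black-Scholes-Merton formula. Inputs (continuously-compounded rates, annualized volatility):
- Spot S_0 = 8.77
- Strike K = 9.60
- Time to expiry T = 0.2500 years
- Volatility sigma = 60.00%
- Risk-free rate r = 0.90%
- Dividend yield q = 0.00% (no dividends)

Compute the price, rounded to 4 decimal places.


Answer: Price = 1.5446

Derivation:
d1 = (ln(S/K) + (r - q + 0.5*sigma^2) * T) / (sigma * sqrt(T)) = -0.14392097
d2 = d1 - sigma * sqrt(T) = -0.44392097
exp(-rT) = 0.99775253; exp(-qT) = 1.00000000
P = K * exp(-rT) * N(-d2) - S_0 * exp(-qT) * N(-d1)
N(-d1) = 0.55721856; N(-d2) = 0.67145014
P = 9.6000 * 0.99775253 * 0.67145014 - 8.7700 * 1.00000000 * 0.55721856 = 1.5446


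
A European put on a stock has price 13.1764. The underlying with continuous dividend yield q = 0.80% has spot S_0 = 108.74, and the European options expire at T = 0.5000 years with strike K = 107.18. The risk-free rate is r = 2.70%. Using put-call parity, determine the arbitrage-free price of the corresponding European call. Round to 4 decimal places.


Answer: Call price = 15.7395

Derivation:
Put-call parity: C - P = S_0 * exp(-qT) - K * exp(-rT).
S_0 * exp(-qT) = 108.7400 * 0.99600799 = 108.30590876
K * exp(-rT) = 107.1800 * 0.98659072 = 105.74279297
C = P + S*exp(-qT) - K*exp(-rT)
C = 13.1764 + 108.30590876 - 105.74279297 = 15.7395


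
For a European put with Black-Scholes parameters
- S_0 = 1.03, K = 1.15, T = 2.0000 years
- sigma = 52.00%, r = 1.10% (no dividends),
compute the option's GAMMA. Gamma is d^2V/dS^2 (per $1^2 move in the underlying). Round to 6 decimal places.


Answer: Gamma = 0.510770

Derivation:
d1 = 0.2477550675; d2 = -0.4876359849
phi(d1) = 0.3868842138; exp(-qT) = 1.0000000000; exp(-rT) = 0.9782402351
Gamma = exp(-qT) * phi(d1) / (S * sigma * sqrt(T)) = 1.0000000000 * 0.3868842138 / (1.0300 * 0.5200 * 1.4142135624) = 0.510770


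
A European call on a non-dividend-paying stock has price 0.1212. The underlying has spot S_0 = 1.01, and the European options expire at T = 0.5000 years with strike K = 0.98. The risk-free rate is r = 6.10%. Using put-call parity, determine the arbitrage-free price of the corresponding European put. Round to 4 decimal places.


Answer: Put price = 0.0618

Derivation:
Put-call parity: C - P = S_0 * exp(-qT) - K * exp(-rT).
S_0 * exp(-qT) = 1.0100 * 1.00000000 = 1.01000000
K * exp(-rT) = 0.9800 * 0.96996043 = 0.95056122
P = C - S*exp(-qT) + K*exp(-rT)
P = 0.1212 - 1.01000000 + 0.95056122 = 0.0618


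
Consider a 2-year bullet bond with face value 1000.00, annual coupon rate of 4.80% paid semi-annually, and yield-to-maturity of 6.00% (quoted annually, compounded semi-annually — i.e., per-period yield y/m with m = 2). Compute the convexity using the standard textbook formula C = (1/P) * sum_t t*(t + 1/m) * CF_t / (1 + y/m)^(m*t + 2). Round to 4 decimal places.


Coupon per period c = face * coupon_rate / m = 24.000000
Periods per year m = 2; per-period yield y/m = 0.030000
Number of cashflows N = 4
Cashflows (t years, CF_t, discount factor 1/(1+y/m)^(m*t), PV):
  t = 0.5000: CF_t = 24.000000, DF = 0.970874, PV = 23.300971
  t = 1.0000: CF_t = 24.000000, DF = 0.942596, PV = 22.622302
  t = 1.5000: CF_t = 24.000000, DF = 0.915142, PV = 21.963400
  t = 2.0000: CF_t = 1024.000000, DF = 0.888487, PV = 909.810737
Price P = sum_t PV_t = 977.697410
Convexity numerator sum_t t*(t + 1/m) * CF_t / (1+y/m)^(m*t + 2):
  t = 0.5000: term = 10.981700
  t = 1.0000: term = 31.985534
  t = 1.5000: term = 62.107832
  t = 2.0000: term = 4287.919394
Convexity = (1/P) * sum = 4392.994460 / 977.697410 = 4.493205

Answer: Convexity = 4.4932


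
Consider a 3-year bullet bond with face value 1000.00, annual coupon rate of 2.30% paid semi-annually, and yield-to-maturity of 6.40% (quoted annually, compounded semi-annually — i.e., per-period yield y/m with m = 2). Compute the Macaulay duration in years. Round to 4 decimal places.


Coupon per period c = face * coupon_rate / m = 11.500000
Periods per year m = 2; per-period yield y/m = 0.032000
Number of cashflows N = 6
Cashflows (t years, CF_t, discount factor 1/(1+y/m)^(m*t), PV):
  t = 0.5000: CF_t = 11.500000, DF = 0.968992, PV = 11.143411
  t = 1.0000: CF_t = 11.500000, DF = 0.938946, PV = 10.797879
  t = 1.5000: CF_t = 11.500000, DF = 0.909831, PV = 10.463061
  t = 2.0000: CF_t = 11.500000, DF = 0.881620, PV = 10.138625
  t = 2.5000: CF_t = 11.500000, DF = 0.854283, PV = 9.824249
  t = 3.0000: CF_t = 1011.500000, DF = 0.827793, PV = 837.312748
Price P = sum_t PV_t = 889.679972
Macaulay numerator sum_t t * PV_t:
  t * PV_t at t = 0.5000: 5.571705
  t * PV_t at t = 1.0000: 10.797879
  t * PV_t at t = 1.5000: 15.694591
  t * PV_t at t = 2.0000: 20.277250
  t * PV_t at t = 2.5000: 24.560622
  t * PV_t at t = 3.0000: 2511.938244
Macaulay duration D = (sum_t t * PV_t) / P = 2588.840291 / 889.679972 = 2.909856

Answer: Macaulay duration = 2.9099 years


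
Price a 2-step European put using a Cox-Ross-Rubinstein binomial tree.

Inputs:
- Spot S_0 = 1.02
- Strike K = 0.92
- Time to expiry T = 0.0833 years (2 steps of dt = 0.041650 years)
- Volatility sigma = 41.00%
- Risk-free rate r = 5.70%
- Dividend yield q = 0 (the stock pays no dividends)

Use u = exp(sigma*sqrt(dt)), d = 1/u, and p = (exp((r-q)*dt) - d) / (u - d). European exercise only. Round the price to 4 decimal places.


Answer: Price = V(0,0) = 0.0146

Derivation:
dt = T/N = 0.041650
u = exp(sigma*sqrt(dt)) = 1.087275; d = 1/u = 0.919731
p = (exp((r-q)*dt) - d) / (u - d) = 0.493280
Discount per step: exp(-r*dt) = 0.997629
Stock lattice S(k, i) with i counting down-moves:
  k=0: S(0,0) = 1.0200
  k=1: S(1,0) = 1.1090; S(1,1) = 0.9381
  k=2: S(2,0) = 1.2058; S(2,1) = 1.0200; S(2,2) = 0.8628
Terminal payoffs V(N, i) = max(K - S_T, 0):
  V(2,0) = 0.000000; V(2,1) = 0.000000; V(2,2) = 0.057177
Backward induction: V(k, i) = exp(-r*dt) * [p * V(k+1, i) + (1-p) * V(k+1, i+1)].
  V(1,0) = exp(-r*dt) * [p*0.000000 + (1-p)*0.000000] = 0.000000
  V(1,1) = exp(-r*dt) * [p*0.000000 + (1-p)*0.057177] = 0.028904
  V(0,0) = exp(-r*dt) * [p*0.000000 + (1-p)*0.028904] = 0.014612


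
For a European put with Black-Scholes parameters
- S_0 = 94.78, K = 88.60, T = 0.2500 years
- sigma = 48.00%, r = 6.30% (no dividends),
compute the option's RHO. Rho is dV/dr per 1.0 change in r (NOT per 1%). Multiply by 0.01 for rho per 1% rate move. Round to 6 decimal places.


d1 = 0.4665689955; d2 = 0.2265689955
phi(d1) = 0.3577997356; exp(-qT) = 1.0000000000; exp(-rT) = 0.9843733826
N(-d2) = 0.4103794517
Rho = -K*T*exp(-rT)*N(-d2) = -88.6000 * 0.2500 * 0.9843733826 * 0.4103794517 = -8.947860

Answer: Rho = -8.947860


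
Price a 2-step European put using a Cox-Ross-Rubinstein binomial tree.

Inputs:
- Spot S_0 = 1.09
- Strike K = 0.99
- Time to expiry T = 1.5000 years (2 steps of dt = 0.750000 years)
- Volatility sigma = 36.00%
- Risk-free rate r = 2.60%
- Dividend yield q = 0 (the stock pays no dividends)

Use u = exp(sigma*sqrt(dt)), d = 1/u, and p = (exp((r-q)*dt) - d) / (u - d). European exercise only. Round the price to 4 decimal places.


dt = T/N = 0.750000
u = exp(sigma*sqrt(dt)) = 1.365839; d = 1/u = 0.732151
p = (exp((r-q)*dt) - d) / (u - d) = 0.453757
Discount per step: exp(-r*dt) = 0.980689
Stock lattice S(k, i) with i counting down-moves:
  k=0: S(0,0) = 1.0900
  k=1: S(1,0) = 1.4888; S(1,1) = 0.7980
  k=2: S(2,0) = 2.0334; S(2,1) = 1.0900; S(2,2) = 0.5843
Terminal payoffs V(N, i) = max(K - S_T, 0):
  V(2,0) = 0.000000; V(2,1) = 0.000000; V(2,2) = 0.405712
Backward induction: V(k, i) = exp(-r*dt) * [p * V(k+1, i) + (1-p) * V(k+1, i+1)].
  V(1,0) = exp(-r*dt) * [p*0.000000 + (1-p)*0.000000] = 0.000000
  V(1,1) = exp(-r*dt) * [p*0.000000 + (1-p)*0.405712] = 0.217337
  V(0,0) = exp(-r*dt) * [p*0.000000 + (1-p)*0.217337] = 0.116426

Answer: Price = V(0,0) = 0.1164


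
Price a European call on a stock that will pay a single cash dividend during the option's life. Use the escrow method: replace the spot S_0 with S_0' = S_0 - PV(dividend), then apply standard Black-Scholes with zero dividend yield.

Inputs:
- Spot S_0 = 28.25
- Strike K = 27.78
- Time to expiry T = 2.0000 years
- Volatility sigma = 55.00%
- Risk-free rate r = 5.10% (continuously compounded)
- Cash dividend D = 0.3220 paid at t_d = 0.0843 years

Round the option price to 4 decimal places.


Answer: Price = 9.5168

Derivation:
PV(D) = D * exp(-r * t_d) = 0.3220 * 0.99570993 = 0.32061860
S_0' = S_0 - PV(D) = 28.2500 - 0.32061860 = 27.92938140
d1 = (ln(S_0'/K) + (r + sigma^2/2)*T) / (sigma*sqrt(T)) = 0.52693969
d2 = d1 - sigma*sqrt(T) = -0.25087776
exp(-rT) = 0.90302955
N(d1) = 0.70088227; N(d2) = 0.40095431
C = S_0' * N(d1) - K * exp(-rT) * N(d2) = 27.92938140 * 0.70088227 - 27.7800 * 0.90302955 * 0.40095431 = 9.5168


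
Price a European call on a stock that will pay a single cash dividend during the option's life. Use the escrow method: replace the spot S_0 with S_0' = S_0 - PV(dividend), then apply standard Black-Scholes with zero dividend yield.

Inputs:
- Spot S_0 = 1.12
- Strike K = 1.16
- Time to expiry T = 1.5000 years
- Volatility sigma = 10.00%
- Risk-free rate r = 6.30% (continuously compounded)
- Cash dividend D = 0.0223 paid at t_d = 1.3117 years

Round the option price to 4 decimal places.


Answer: Price = 0.0775

Derivation:
PV(D) = D * exp(-r * t_d) = 0.0223 * 0.92068520 = 0.02053128
S_0' = S_0 - PV(D) = 1.1200 - 0.02053128 = 1.09946872
d1 = (ln(S_0'/K) + (r + sigma^2/2)*T) / (sigma*sqrt(T)) = 0.39524212
d2 = d1 - sigma*sqrt(T) = 0.27276763
exp(-rT) = 0.90982773
N(d1) = 0.65366790; N(d2) = 0.60748408
C = S_0' * N(d1) - K * exp(-rT) * N(d2) = 1.09946872 * 0.65366790 - 1.1600 * 0.90982773 * 0.60748408 = 0.0775


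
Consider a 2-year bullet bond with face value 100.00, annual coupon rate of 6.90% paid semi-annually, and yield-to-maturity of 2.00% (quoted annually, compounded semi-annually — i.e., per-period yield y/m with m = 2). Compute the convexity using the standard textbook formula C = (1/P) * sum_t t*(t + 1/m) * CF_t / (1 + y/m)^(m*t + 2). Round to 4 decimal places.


Answer: Convexity = 4.5981

Derivation:
Coupon per period c = face * coupon_rate / m = 3.450000
Periods per year m = 2; per-period yield y/m = 0.010000
Number of cashflows N = 4
Cashflows (t years, CF_t, discount factor 1/(1+y/m)^(m*t), PV):
  t = 0.5000: CF_t = 3.450000, DF = 0.990099, PV = 3.415842
  t = 1.0000: CF_t = 3.450000, DF = 0.980296, PV = 3.382021
  t = 1.5000: CF_t = 3.450000, DF = 0.970590, PV = 3.348536
  t = 2.0000: CF_t = 103.450000, DF = 0.960980, PV = 99.413417
Price P = sum_t PV_t = 109.559816
Convexity numerator sum_t t*(t + 1/m) * CF_t / (1+y/m)^(m*t + 2):
  t = 0.5000: term = 1.674268
  t = 1.0000: term = 4.973073
  t = 1.5000: term = 9.847670
  t = 2.0000: term = 487.272898
Convexity = (1/P) * sum = 503.767909 / 109.559816 = 4.598108


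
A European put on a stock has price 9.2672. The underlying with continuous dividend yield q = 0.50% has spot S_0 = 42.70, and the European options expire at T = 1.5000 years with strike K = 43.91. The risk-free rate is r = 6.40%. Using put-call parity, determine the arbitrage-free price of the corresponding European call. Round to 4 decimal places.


Answer: Call price = 11.7575

Derivation:
Put-call parity: C - P = S_0 * exp(-qT) - K * exp(-rT).
S_0 * exp(-qT) = 42.7000 * 0.99252805 = 42.38094794
K * exp(-rT) = 43.9100 * 0.90846402 = 39.89065495
C = P + S*exp(-qT) - K*exp(-rT)
C = 9.2672 + 42.38094794 - 39.89065495 = 11.7575


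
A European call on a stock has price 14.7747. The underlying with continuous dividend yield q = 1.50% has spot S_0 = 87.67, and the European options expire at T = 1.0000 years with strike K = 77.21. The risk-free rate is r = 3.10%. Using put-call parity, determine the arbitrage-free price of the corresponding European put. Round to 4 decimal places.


Put-call parity: C - P = S_0 * exp(-qT) - K * exp(-rT).
S_0 * exp(-qT) = 87.6700 * 0.98511194 = 86.36476375
K * exp(-rT) = 77.2100 * 0.96947557 = 74.85320900
P = C - S*exp(-qT) + K*exp(-rT)
P = 14.7747 - 86.36476375 + 74.85320900 = 3.2631

Answer: Put price = 3.2631


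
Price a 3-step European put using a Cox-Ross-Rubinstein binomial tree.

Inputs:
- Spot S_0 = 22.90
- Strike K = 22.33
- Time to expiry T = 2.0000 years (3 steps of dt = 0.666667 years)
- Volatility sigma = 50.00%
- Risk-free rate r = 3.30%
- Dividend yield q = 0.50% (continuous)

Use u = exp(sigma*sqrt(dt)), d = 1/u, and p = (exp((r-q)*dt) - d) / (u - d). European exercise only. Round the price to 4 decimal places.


Answer: Price = V(0,0) = 5.6375

Derivation:
dt = T/N = 0.666667
u = exp(sigma*sqrt(dt)) = 1.504181; d = 1/u = 0.664814
p = (exp((r-q)*dt) - d) / (u - d) = 0.421780
Discount per step: exp(-r*dt) = 0.978240
Stock lattice S(k, i) with i counting down-moves:
  k=0: S(0,0) = 22.9000
  k=1: S(1,0) = 34.4457; S(1,1) = 15.2242
  k=2: S(2,0) = 51.8126; S(2,1) = 22.9000; S(2,2) = 10.1213
  k=3: S(3,0) = 77.9355; S(3,1) = 34.4457; S(3,2) = 15.2242; S(3,3) = 6.7288
Terminal payoffs V(N, i) = max(K - S_T, 0):
  V(3,0) = 0.000000; V(3,1) = 0.000000; V(3,2) = 7.105764; V(3,3) = 15.601232
Backward induction: V(k, i) = exp(-r*dt) * [p * V(k+1, i) + (1-p) * V(k+1, i+1)].
  V(2,0) = exp(-r*dt) * [p*0.000000 + (1-p)*0.000000] = 0.000000
  V(2,1) = exp(-r*dt) * [p*0.000000 + (1-p)*7.105764] = 4.019290
  V(2,2) = exp(-r*dt) * [p*7.105764 + (1-p)*15.601232] = 11.756504
  V(1,0) = exp(-r*dt) * [p*0.000000 + (1-p)*4.019290] = 2.273463
  V(1,1) = exp(-r*dt) * [p*4.019290 + (1-p)*11.756504] = 8.308294
  V(0,0) = exp(-r*dt) * [p*2.273463 + (1-p)*8.308294] = 5.637523


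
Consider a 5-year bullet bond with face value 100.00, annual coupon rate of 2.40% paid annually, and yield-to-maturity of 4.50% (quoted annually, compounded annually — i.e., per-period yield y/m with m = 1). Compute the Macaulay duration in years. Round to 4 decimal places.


Answer: Macaulay duration = 4.7577 years

Derivation:
Coupon per period c = face * coupon_rate / m = 2.400000
Periods per year m = 1; per-period yield y/m = 0.045000
Number of cashflows N = 5
Cashflows (t years, CF_t, discount factor 1/(1+y/m)^(m*t), PV):
  t = 1.0000: CF_t = 2.400000, DF = 0.956938, PV = 2.296651
  t = 2.0000: CF_t = 2.400000, DF = 0.915730, PV = 2.197752
  t = 3.0000: CF_t = 2.400000, DF = 0.876297, PV = 2.103112
  t = 4.0000: CF_t = 2.400000, DF = 0.838561, PV = 2.012547
  t = 5.0000: CF_t = 102.400000, DF = 0.802451, PV = 82.170987
Price P = sum_t PV_t = 90.781049
Macaulay numerator sum_t t * PV_t:
  t * PV_t at t = 1.0000: 2.296651
  t * PV_t at t = 2.0000: 4.395504
  t * PV_t at t = 3.0000: 6.309336
  t * PV_t at t = 4.0000: 8.050189
  t * PV_t at t = 5.0000: 410.854936
Macaulay duration D = (sum_t t * PV_t) / P = 431.906615 / 90.781049 = 4.757674


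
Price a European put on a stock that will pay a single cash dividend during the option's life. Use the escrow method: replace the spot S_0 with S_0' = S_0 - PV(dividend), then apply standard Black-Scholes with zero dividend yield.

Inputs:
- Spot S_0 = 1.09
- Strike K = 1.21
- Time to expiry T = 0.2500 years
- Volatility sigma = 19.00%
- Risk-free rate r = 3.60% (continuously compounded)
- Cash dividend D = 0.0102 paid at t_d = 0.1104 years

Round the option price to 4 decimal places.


Answer: Price = 0.1267

Derivation:
PV(D) = D * exp(-r * t_d) = 0.0102 * 0.99603349 = 0.01015954
S_0' = S_0 - PV(D) = 1.0900 - 0.01015954 = 1.07984046
d1 = (ln(S_0'/K) + (r + sigma^2/2)*T) / (sigma*sqrt(T)) = -1.05573214
d2 = d1 - sigma*sqrt(T) = -1.15073214
exp(-rT) = 0.99104038
N(-d1) = 0.85445469; N(-d2) = 0.87507877
P = K * exp(-rT) * N(-d2) - S_0' * N(-d1) = 1.2100 * 0.99104038 * 0.87507877 - 1.07984046 * 0.85445469 = 0.1267


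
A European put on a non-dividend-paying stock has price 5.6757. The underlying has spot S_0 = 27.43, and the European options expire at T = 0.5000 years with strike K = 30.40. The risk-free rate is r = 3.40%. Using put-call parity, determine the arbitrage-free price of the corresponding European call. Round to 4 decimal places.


Answer: Call price = 3.2181

Derivation:
Put-call parity: C - P = S_0 * exp(-qT) - K * exp(-rT).
S_0 * exp(-qT) = 27.4300 * 1.00000000 = 27.43000000
K * exp(-rT) = 30.4000 * 0.98314368 = 29.88756801
C = P + S*exp(-qT) - K*exp(-rT)
C = 5.6757 + 27.43000000 - 29.88756801 = 3.2181


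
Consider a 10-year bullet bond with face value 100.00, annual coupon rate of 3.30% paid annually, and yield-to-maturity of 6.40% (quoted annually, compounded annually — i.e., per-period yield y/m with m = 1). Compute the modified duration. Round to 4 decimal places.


Answer: Modified duration = 7.9529

Derivation:
Coupon per period c = face * coupon_rate / m = 3.300000
Periods per year m = 1; per-period yield y/m = 0.064000
Number of cashflows N = 10
Cashflows (t years, CF_t, discount factor 1/(1+y/m)^(m*t), PV):
  t = 1.0000: CF_t = 3.300000, DF = 0.939850, PV = 3.101504
  t = 2.0000: CF_t = 3.300000, DF = 0.883317, PV = 2.914947
  t = 3.0000: CF_t = 3.300000, DF = 0.830185, PV = 2.739612
  t = 4.0000: CF_t = 3.300000, DF = 0.780249, PV = 2.574823
  t = 5.0000: CF_t = 3.300000, DF = 0.733317, PV = 2.419947
  t = 6.0000: CF_t = 3.300000, DF = 0.689208, PV = 2.274386
  t = 7.0000: CF_t = 3.300000, DF = 0.647752, PV = 2.137581
  t = 8.0000: CF_t = 3.300000, DF = 0.608789, PV = 2.009005
  t = 9.0000: CF_t = 3.300000, DF = 0.572170, PV = 1.888162
  t = 10.0000: CF_t = 103.300000, DF = 0.537754, PV = 55.549997
Price P = sum_t PV_t = 77.609964
First compute Macaulay numerator sum_t t * PV_t:
  t * PV_t at t = 1.0000: 3.101504
  t * PV_t at t = 2.0000: 5.829894
  t * PV_t at t = 3.0000: 8.218836
  t * PV_t at t = 4.0000: 10.299293
  t * PV_t at t = 5.0000: 12.099733
  t * PV_t at t = 6.0000: 13.646316
  t * PV_t at t = 7.0000: 14.963066
  t * PV_t at t = 8.0000: 16.072036
  t * PV_t at t = 9.0000: 16.993459
  t * PV_t at t = 10.0000: 555.499973
Macaulay duration D = 656.724111 / 77.609964 = 8.461853
Modified duration = D / (1 + y/m) = 8.461853 / (1 + 0.064000) = 7.952869


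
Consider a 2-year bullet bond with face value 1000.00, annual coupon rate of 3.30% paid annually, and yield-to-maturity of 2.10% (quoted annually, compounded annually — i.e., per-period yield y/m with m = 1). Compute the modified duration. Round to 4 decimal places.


Answer: Modified duration = 1.9279

Derivation:
Coupon per period c = face * coupon_rate / m = 33.000000
Periods per year m = 1; per-period yield y/m = 0.021000
Number of cashflows N = 2
Cashflows (t years, CF_t, discount factor 1/(1+y/m)^(m*t), PV):
  t = 1.0000: CF_t = 33.000000, DF = 0.979432, PV = 32.321254
  t = 2.0000: CF_t = 1033.000000, DF = 0.959287, PV = 990.943372
Price P = sum_t PV_t = 1023.264626
First compute Macaulay numerator sum_t t * PV_t:
  t * PV_t at t = 1.0000: 32.321254
  t * PV_t at t = 2.0000: 1981.886745
Macaulay duration D = 2014.207998 / 1023.264626 = 1.968414
Modified duration = D / (1 + y/m) = 1.968414 / (1 + 0.021000) = 1.927927


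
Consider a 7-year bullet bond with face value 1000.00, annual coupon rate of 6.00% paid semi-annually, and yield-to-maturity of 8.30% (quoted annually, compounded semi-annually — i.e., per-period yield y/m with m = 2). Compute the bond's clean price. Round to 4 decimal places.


Answer: Price = 879.7182

Derivation:
Coupon per period c = face * coupon_rate / m = 30.000000
Periods per year m = 2; per-period yield y/m = 0.041500
Number of cashflows N = 14
Cashflows (t years, CF_t, discount factor 1/(1+y/m)^(m*t), PV):
  t = 0.5000: CF_t = 30.000000, DF = 0.960154, PV = 28.804609
  t = 1.0000: CF_t = 30.000000, DF = 0.921895, PV = 27.656849
  t = 1.5000: CF_t = 30.000000, DF = 0.885161, PV = 26.554824
  t = 2.0000: CF_t = 30.000000, DF = 0.849890, PV = 25.496711
  t = 2.5000: CF_t = 30.000000, DF = 0.816025, PV = 24.480759
  t = 3.0000: CF_t = 30.000000, DF = 0.783510, PV = 23.505290
  t = 3.5000: CF_t = 30.000000, DF = 0.752290, PV = 22.568689
  t = 4.0000: CF_t = 30.000000, DF = 0.722314, PV = 21.669409
  t = 4.5000: CF_t = 30.000000, DF = 0.693532, PV = 20.805961
  t = 5.0000: CF_t = 30.000000, DF = 0.665897, PV = 19.976919
  t = 5.5000: CF_t = 30.000000, DF = 0.639364, PV = 19.180911
  t = 6.0000: CF_t = 30.000000, DF = 0.613887, PV = 18.416622
  t = 6.5000: CF_t = 30.000000, DF = 0.589426, PV = 17.682786
  t = 7.0000: CF_t = 1030.000000, DF = 0.565940, PV = 582.917891
Price P = sum_t PV_t = 879.718230


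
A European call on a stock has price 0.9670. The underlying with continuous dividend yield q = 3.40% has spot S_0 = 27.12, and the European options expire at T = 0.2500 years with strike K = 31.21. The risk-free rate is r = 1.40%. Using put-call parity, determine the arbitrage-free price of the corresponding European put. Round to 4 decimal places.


Answer: Put price = 5.1775

Derivation:
Put-call parity: C - P = S_0 * exp(-qT) - K * exp(-rT).
S_0 * exp(-qT) = 27.1200 * 0.99153602 = 26.89045694
K * exp(-rT) = 31.2100 * 0.99650612 = 31.10095594
P = C - S*exp(-qT) + K*exp(-rT)
P = 0.9670 - 26.89045694 + 31.10095594 = 5.1775


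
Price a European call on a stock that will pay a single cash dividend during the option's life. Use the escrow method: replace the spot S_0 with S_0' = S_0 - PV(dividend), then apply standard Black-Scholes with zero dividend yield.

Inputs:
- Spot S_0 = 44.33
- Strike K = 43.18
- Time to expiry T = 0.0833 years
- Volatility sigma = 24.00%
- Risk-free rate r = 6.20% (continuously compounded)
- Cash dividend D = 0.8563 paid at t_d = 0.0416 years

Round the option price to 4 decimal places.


Answer: Price = 1.4710

Derivation:
PV(D) = D * exp(-r * t_d) = 0.8563 * 0.99742412 = 0.85409428
S_0' = S_0 - PV(D) = 44.3300 - 0.85409428 = 43.47590572
d1 = (ln(S_0'/K) + (r + sigma^2/2)*T) / (sigma*sqrt(T)) = 0.20778818
d2 = d1 - sigma*sqrt(T) = 0.13852001
exp(-rT) = 0.99484871
N(d1) = 0.58230282; N(d2) = 0.55508527
C = S_0' * N(d1) - K * exp(-rT) * N(d2) = 43.47590572 * 0.58230282 - 43.1800 * 0.99484871 * 0.55508527 = 1.4710


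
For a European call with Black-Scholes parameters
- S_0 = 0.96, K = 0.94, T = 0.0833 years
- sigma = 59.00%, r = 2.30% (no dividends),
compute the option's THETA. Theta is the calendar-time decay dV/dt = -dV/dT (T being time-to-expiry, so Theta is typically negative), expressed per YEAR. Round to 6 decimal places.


Answer: Theta = -0.393309

Derivation:
d1 = 0.2200301642; d2 = 0.0497459018
phi(d1) = 0.3894011745; exp(-qT) = 1.0000000000; exp(-rT) = 0.9980859342
Theta = -S*exp(-qT)*phi(d1)*sigma/(2*sqrt(T)) - r*K*exp(-rT)*N(d2) + q*S*exp(-qT)*N(d1)
N(d1) = 0.5870761687; N(d2) = 0.5198375613; sqrt(T) = 0.2886173938
Term 1 = -0.9600 * 1.0000000000 * 0.3894011745 * 0.5900 / (2 * 0.2886173938) = -0.3820920533
Term 2 = -0.0230 * 0.9400 * 0.9980859342 * 0.5198375613 = -0.0112173761
Term 3 = 0 (no dividend yield, q = 0)
Theta = -0.3820920533 + (-0.0112173761) + (0.0000000000) = -0.393309


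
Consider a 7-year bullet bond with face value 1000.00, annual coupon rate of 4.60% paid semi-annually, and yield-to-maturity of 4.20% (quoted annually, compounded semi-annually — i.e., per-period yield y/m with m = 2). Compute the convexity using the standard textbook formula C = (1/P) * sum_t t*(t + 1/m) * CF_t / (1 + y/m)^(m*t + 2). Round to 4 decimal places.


Answer: Convexity = 41.5983

Derivation:
Coupon per period c = face * coupon_rate / m = 23.000000
Periods per year m = 2; per-period yield y/m = 0.021000
Number of cashflows N = 14
Cashflows (t years, CF_t, discount factor 1/(1+y/m)^(m*t), PV):
  t = 0.5000: CF_t = 23.000000, DF = 0.979432, PV = 22.526934
  t = 1.0000: CF_t = 23.000000, DF = 0.959287, PV = 22.063599
  t = 1.5000: CF_t = 23.000000, DF = 0.939556, PV = 21.609793
  t = 2.0000: CF_t = 23.000000, DF = 0.920231, PV = 21.165321
  t = 2.5000: CF_t = 23.000000, DF = 0.901304, PV = 20.729992
  t = 3.0000: CF_t = 23.000000, DF = 0.882766, PV = 20.303616
  t = 3.5000: CF_t = 23.000000, DF = 0.864609, PV = 19.886009
  t = 4.0000: CF_t = 23.000000, DF = 0.846826, PV = 19.476993
  t = 4.5000: CF_t = 23.000000, DF = 0.829408, PV = 19.076388
  t = 5.0000: CF_t = 23.000000, DF = 0.812349, PV = 18.684024
  t = 5.5000: CF_t = 23.000000, DF = 0.795640, PV = 18.299730
  t = 6.0000: CF_t = 23.000000, DF = 0.779276, PV = 17.923339
  t = 6.5000: CF_t = 23.000000, DF = 0.763247, PV = 17.554691
  t = 7.0000: CF_t = 1023.000000, DF = 0.747549, PV = 764.742532
Price P = sum_t PV_t = 1024.042961
Convexity numerator sum_t t*(t + 1/m) * CF_t / (1+y/m)^(m*t + 2):
  t = 0.5000: term = 10.804897
  t = 1.0000: term = 31.747982
  t = 1.5000: term = 62.189975
  t = 2.0000: term = 101.518078
  t = 2.5000: term = 149.145071
  t = 3.0000: term = 204.508422
  t = 3.5000: term = 267.069438
  t = 4.0000: term = 336.312431
  t = 4.5000: term = 411.743916
  t = 5.0000: term = 492.891836
  t = 5.5000: term = 579.304802
  t = 6.0000: term = 670.551369
  t = 6.5000: term = 766.219325
  t = 7.0000: term = 38514.393541
Convexity = (1/P) * sum = 42598.401085 / 1024.042961 = 41.598256


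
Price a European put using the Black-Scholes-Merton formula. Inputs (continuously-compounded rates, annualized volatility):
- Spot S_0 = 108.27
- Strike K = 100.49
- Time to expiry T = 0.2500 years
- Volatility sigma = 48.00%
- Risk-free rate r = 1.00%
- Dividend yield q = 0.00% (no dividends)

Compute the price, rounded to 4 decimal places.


Answer: Price = 6.4489

Derivation:
d1 = (ln(S/K) + (r - q + 0.5*sigma^2) * T) / (sigma * sqrt(T)) = 0.44112453
d2 = d1 - sigma * sqrt(T) = 0.20112453
exp(-rT) = 0.99750312; exp(-qT) = 1.00000000
P = K * exp(-rT) * N(-d2) - S_0 * exp(-qT) * N(-d1)
N(-d1) = 0.32956142; N(-d2) = 0.42030060
P = 100.4900 * 0.99750312 * 0.42030060 - 108.2700 * 1.00000000 * 0.32956142 = 6.4489


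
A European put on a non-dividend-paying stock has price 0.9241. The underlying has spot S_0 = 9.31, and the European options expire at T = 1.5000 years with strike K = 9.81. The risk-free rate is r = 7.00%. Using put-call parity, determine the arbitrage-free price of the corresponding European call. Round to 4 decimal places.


Put-call parity: C - P = S_0 * exp(-qT) - K * exp(-rT).
S_0 * exp(-qT) = 9.3100 * 1.00000000 = 9.31000000
K * exp(-rT) = 9.8100 * 0.90032452 = 8.83218357
C = P + S*exp(-qT) - K*exp(-rT)
C = 0.9241 + 9.31000000 - 8.83218357 = 1.4019

Answer: Call price = 1.4019


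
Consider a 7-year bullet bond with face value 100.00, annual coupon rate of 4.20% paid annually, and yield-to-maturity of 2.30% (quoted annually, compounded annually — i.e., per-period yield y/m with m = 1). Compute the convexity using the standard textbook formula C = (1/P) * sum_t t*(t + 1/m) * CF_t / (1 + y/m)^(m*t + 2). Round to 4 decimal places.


Coupon per period c = face * coupon_rate / m = 4.200000
Periods per year m = 1; per-period yield y/m = 0.023000
Number of cashflows N = 7
Cashflows (t years, CF_t, discount factor 1/(1+y/m)^(m*t), PV):
  t = 1.0000: CF_t = 4.200000, DF = 0.977517, PV = 4.105572
  t = 2.0000: CF_t = 4.200000, DF = 0.955540, PV = 4.013267
  t = 3.0000: CF_t = 4.200000, DF = 0.934056, PV = 3.923037
  t = 4.0000: CF_t = 4.200000, DF = 0.913056, PV = 3.834836
  t = 5.0000: CF_t = 4.200000, DF = 0.892528, PV = 3.748617
  t = 6.0000: CF_t = 4.200000, DF = 0.872461, PV = 3.664338
  t = 7.0000: CF_t = 104.200000, DF = 0.852846, PV = 88.866542
Price P = sum_t PV_t = 112.156209
Convexity numerator sum_t t*(t + 1/m) * CF_t / (1+y/m)^(m*t + 2):
  t = 1.0000: term = 7.846074
  t = 2.0000: term = 23.009014
  t = 3.0000: term = 44.983409
  t = 4.0000: term = 73.286754
  t = 5.0000: term = 107.458583
  t = 6.0000: term = 147.059644
  t = 7.0000: term = 4755.268486
Convexity = (1/P) * sum = 5158.911964 / 112.156209 = 45.997560

Answer: Convexity = 45.9976


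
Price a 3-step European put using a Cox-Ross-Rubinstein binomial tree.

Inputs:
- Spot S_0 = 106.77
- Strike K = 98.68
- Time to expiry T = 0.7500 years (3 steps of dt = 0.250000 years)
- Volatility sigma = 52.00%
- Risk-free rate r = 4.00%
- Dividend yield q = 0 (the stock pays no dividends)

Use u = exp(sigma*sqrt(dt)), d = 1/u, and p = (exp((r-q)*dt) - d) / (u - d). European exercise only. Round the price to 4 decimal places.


Answer: Price = V(0,0) = 14.2757

Derivation:
dt = T/N = 0.250000
u = exp(sigma*sqrt(dt)) = 1.296930; d = 1/u = 0.771052
p = (exp((r-q)*dt) - d) / (u - d) = 0.454475
Discount per step: exp(-r*dt) = 0.990050
Stock lattice S(k, i) with i counting down-moves:
  k=0: S(0,0) = 106.7700
  k=1: S(1,0) = 138.4732; S(1,1) = 82.3252
  k=2: S(2,0) = 179.5901; S(2,1) = 106.7700; S(2,2) = 63.4770
  k=3: S(3,0) = 232.9158; S(3,1) = 138.4732; S(3,2) = 82.3252; S(3,3) = 48.9440
Terminal payoffs V(N, i) = max(K - S_T, 0):
  V(3,0) = 0.000000; V(3,1) = 0.000000; V(3,2) = 16.354822; V(3,3) = 49.735990
Backward induction: V(k, i) = exp(-r*dt) * [p * V(k+1, i) + (1-p) * V(k+1, i+1)].
  V(2,0) = exp(-r*dt) * [p*0.000000 + (1-p)*0.000000] = 0.000000
  V(2,1) = exp(-r*dt) * [p*0.000000 + (1-p)*16.354822] = 8.833191
  V(2,2) = exp(-r*dt) * [p*16.354822 + (1-p)*49.735990] = 34.221159
  V(1,0) = exp(-r*dt) * [p*0.000000 + (1-p)*8.833191] = 4.770780
  V(1,1) = exp(-r*dt) * [p*8.833191 + (1-p)*34.221159] = 22.457265
  V(0,0) = exp(-r*dt) * [p*4.770780 + (1-p)*22.457265] = 14.275728


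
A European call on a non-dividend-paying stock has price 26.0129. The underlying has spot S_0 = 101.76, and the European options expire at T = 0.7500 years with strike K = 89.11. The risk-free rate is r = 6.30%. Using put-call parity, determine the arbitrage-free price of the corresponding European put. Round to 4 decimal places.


Put-call parity: C - P = S_0 * exp(-qT) - K * exp(-rT).
S_0 * exp(-qT) = 101.7600 * 1.00000000 = 101.76000000
K * exp(-rT) = 89.1100 * 0.95384891 = 84.99747597
P = C - S*exp(-qT) + K*exp(-rT)
P = 26.0129 - 101.76000000 + 84.99747597 = 9.2504

Answer: Put price = 9.2504


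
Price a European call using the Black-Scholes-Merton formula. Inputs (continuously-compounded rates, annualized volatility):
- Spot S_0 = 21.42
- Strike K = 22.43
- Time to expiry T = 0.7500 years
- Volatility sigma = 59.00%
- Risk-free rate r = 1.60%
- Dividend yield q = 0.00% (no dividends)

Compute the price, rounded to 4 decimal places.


Answer: Price = 4.0324

Derivation:
d1 = (ln(S/K) + (r - q + 0.5*sigma^2) * T) / (sigma * sqrt(T)) = 0.18879005
d2 = d1 - sigma * sqrt(T) = -0.32216494
exp(-rT) = 0.98807171; exp(-qT) = 1.00000000
C = S_0 * exp(-qT) * N(d1) - K * exp(-rT) * N(d2)
N(d1) = 0.57487131; N(d2) = 0.37366387
C = 21.4200 * 1.00000000 * 0.57487131 - 22.4300 * 0.98807171 * 0.37366387 = 4.0324


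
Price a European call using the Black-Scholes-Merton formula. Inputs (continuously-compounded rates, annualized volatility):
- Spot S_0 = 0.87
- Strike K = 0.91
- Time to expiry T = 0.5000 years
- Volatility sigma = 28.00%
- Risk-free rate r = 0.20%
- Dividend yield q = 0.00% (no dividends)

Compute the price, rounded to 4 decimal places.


Answer: Price = 0.0523

Derivation:
d1 = (ln(S/K) + (r - q + 0.5*sigma^2) * T) / (sigma * sqrt(T)) = -0.12299308
d2 = d1 - sigma * sqrt(T) = -0.32098298
exp(-rT) = 0.99900050; exp(-qT) = 1.00000000
C = S_0 * exp(-qT) * N(d1) - K * exp(-rT) * N(d2)
N(d1) = 0.45105629; N(d2) = 0.37411164
C = 0.8700 * 1.00000000 * 0.45105629 - 0.9100 * 0.99900050 * 0.37411164 = 0.0523


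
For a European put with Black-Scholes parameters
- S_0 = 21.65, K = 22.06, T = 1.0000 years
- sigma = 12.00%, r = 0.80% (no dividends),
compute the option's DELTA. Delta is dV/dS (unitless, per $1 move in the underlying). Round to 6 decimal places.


d1 = -0.0296713281; d2 = -0.1496713281
phi(d1) = 0.3987667071; exp(-qT) = 1.0000000000; exp(-rT) = 0.9920319148
N(-d1) = 0.5118354107
Delta = -exp(-qT) * N(-d1) = -1.0000000000 * 0.5118354107 = -0.511835

Answer: Delta = -0.511835


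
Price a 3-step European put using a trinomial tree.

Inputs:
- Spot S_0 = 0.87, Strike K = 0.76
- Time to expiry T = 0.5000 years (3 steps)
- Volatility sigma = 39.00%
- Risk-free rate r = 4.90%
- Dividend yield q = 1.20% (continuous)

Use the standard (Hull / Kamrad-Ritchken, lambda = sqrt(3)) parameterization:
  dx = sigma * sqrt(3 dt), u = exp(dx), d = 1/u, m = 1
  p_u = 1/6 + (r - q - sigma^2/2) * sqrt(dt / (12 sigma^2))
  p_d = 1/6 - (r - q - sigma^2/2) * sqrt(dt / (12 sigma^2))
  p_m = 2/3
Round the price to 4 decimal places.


dt = T/N = 0.166667; dx = sigma*sqrt(3*dt) = 0.275772
u = exp(dx) = 1.317547; d = 1/u = 0.758986
p_u = 0.154866, p_m = 0.666667, p_d = 0.178467
Discount per step: exp(-r*dt) = 0.991867
Stock lattice S(k, j) with j the centered position index:
  k=0: S(0,+0) = 0.8700
  k=1: S(1,-1) = 0.6603; S(1,+0) = 0.8700; S(1,+1) = 1.1463
  k=2: S(2,-2) = 0.5012; S(2,-1) = 0.6603; S(2,+0) = 0.8700; S(2,+1) = 1.1463; S(2,+2) = 1.5103
  k=3: S(3,-3) = 0.3804; S(3,-2) = 0.5012; S(3,-1) = 0.6603; S(3,+0) = 0.8700; S(3,+1) = 1.1463; S(3,+2) = 1.5103; S(3,+3) = 1.9898
Terminal payoffs V(N, j) = max(K - S_T, 0):
  V(3,-3) = 0.379617; V(3,-2) = 0.258828; V(3,-1) = 0.099682; V(3,+0) = 0.000000; V(3,+1) = 0.000000; V(3,+2) = 0.000000; V(3,+3) = 0.000000
Backward induction: V(k, j) = exp(-r*dt) * [p_u * V(k+1, j+1) + p_m * V(k+1, j) + p_d * V(k+1, j-1)]
  V(2,-2) = exp(-r*dt) * [p_u*0.099682 + p_m*0.258828 + p_d*0.379617] = 0.253658
  V(2,-1) = exp(-r*dt) * [p_u*0.000000 + p_m*0.099682 + p_d*0.258828] = 0.111731
  V(2,+0) = exp(-r*dt) * [p_u*0.000000 + p_m*0.000000 + p_d*0.099682] = 0.017645
  V(2,+1) = exp(-r*dt) * [p_u*0.000000 + p_m*0.000000 + p_d*0.000000] = 0.000000
  V(2,+2) = exp(-r*dt) * [p_u*0.000000 + p_m*0.000000 + p_d*0.000000] = 0.000000
  V(1,-1) = exp(-r*dt) * [p_u*0.017645 + p_m*0.111731 + p_d*0.253658] = 0.121493
  V(1,+0) = exp(-r*dt) * [p_u*0.000000 + p_m*0.017645 + p_d*0.111731] = 0.031446
  V(1,+1) = exp(-r*dt) * [p_u*0.000000 + p_m*0.000000 + p_d*0.017645] = 0.003123
  V(0,+0) = exp(-r*dt) * [p_u*0.003123 + p_m*0.031446 + p_d*0.121493] = 0.042779

Answer: Price = V(0,0) = 0.0428
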